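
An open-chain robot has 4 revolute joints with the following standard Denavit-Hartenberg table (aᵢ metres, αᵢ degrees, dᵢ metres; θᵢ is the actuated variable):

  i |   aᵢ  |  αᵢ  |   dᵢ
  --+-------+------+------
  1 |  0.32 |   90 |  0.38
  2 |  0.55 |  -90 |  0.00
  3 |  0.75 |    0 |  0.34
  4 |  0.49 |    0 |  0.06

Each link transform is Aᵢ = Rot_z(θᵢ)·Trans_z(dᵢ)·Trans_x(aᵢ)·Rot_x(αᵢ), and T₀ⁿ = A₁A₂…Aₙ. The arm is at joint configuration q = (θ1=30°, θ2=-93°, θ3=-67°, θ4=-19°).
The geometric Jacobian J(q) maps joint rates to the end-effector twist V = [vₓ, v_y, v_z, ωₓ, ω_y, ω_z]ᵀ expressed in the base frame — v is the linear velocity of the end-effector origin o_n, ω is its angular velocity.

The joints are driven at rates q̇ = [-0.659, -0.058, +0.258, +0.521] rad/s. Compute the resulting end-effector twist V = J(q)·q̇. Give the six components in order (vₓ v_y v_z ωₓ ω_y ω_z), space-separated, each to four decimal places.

o_n = [1.1729, -0.6844, -0.5170]
J₁: ẑ×o_n = [0.6844, 1.1729, -0.0000], ω = ẑ
J2: z=[0.5000, -0.8660, 0.0000] o=[0.2771, 0.1600, 0.3800] → [0.7768, 0.4485, 0.3535, 0.5000, -0.8660, 0.0000]
J3: z=[0.8648, 0.4993, -0.0523] o=[0.2522, 0.1456, -0.1692] → [-0.2171, 0.2525, -1.1776, 0.8648, 0.4993, -0.0523]
J4: z=[0.8648, 0.4993, -0.0523] o=[0.8782, -0.2902, -0.4797] → [-0.0392, 0.0168, -0.4881, 0.8648, 0.4993, -0.0523]
V = J·q̇ = [-0.5725, -0.7250, -0.5786, 0.6447, 0.4392, -0.6998]

-0.5725 -0.7250 -0.5786 0.6447 0.4392 -0.6998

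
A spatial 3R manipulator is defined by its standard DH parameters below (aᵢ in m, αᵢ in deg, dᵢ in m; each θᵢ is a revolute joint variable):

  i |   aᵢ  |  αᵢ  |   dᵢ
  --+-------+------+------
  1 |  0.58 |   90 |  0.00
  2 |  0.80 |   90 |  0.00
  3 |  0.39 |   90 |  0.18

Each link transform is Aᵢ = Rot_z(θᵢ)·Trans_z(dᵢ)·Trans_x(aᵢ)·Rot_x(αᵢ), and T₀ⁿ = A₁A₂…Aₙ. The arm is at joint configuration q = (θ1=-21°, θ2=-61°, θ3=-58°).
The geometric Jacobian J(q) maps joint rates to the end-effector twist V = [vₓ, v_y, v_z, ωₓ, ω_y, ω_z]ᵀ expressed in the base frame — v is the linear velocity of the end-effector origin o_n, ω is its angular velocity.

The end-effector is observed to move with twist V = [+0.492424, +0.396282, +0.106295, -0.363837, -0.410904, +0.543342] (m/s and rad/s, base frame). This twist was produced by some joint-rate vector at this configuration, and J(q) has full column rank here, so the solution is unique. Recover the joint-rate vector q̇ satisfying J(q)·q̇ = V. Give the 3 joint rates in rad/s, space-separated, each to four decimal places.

o_n = [0.9687, -0.0176, -0.9677]
J₁: ẑ×o_n = [0.0176, 0.9687, -0.0000], ω = ẑ
J2: z=[-0.3584, -0.9336, 0.0000] o=[0.5415, -0.2079, 0.0000] → [0.9034, -0.3468, 0.3306, -0.3584, -0.9336, 0.0000]
J3: z=[-0.8165, 0.3134, -0.4848] o=[0.9036, -0.3468, -0.6997] → [0.0756, -0.2504, -0.2893, -0.8165, 0.3134, -0.4848]
q̇ = J⁺·V = [0.6500, 0.5140, 0.2200]

0.6500 0.5140 0.2200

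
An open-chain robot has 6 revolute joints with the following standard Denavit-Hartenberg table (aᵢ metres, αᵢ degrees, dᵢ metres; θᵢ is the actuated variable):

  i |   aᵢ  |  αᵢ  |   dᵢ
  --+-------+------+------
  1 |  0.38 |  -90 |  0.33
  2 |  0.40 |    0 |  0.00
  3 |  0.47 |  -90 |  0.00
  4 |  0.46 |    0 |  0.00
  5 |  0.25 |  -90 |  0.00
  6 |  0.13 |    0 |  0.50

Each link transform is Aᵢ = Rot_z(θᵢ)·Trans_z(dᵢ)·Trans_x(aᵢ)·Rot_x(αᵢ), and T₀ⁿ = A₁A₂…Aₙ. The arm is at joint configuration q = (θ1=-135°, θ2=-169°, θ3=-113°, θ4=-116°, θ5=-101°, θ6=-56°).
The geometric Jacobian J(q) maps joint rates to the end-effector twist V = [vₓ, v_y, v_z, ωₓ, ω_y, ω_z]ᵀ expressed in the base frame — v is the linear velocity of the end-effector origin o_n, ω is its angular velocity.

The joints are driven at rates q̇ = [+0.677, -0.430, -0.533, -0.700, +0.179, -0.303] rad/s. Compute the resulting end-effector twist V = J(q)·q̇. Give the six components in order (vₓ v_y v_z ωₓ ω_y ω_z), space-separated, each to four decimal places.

0.1899 0.9442 0.0290 -1.2392 0.4649 0.6070

o_n = [0.5636, -0.3112, 0.6678]
J₁: ẑ×o_n = [0.3112, 0.5636, -0.0000], ω = ẑ
J2: z=[0.7071, -0.7071, 0.0000] o=[-0.2687, -0.2687, 0.3300] → [-0.2389, -0.2389, 0.5584, 0.7071, -0.7071, 0.0000]
J3: z=[0.7071, -0.7071, 0.0000] o=[0.0089, 0.0089, 0.4063] → [-0.1849, -0.1849, 0.1658, 0.7071, -0.7071, 0.0000]
J4: z=[0.6917, 0.6917, -0.2079] o=[-0.0602, -0.0602, -0.0534] → [0.4467, -0.6285, -0.6050, 0.6917, 0.6917, -0.2079]
J5: z=[0.6917, 0.6917, -0.2079] o=[0.2618, -0.3229, 0.1438] → [0.3649, -0.4252, -0.2006, 0.6917, 0.6917, -0.2079]
J6: z=[0.6532, -0.4762, 0.5887] o=[0.1848, -0.1871, 0.3391] → [-0.0835, 0.0082, 0.0993, 0.6532, -0.4762, 0.5887]
V = J·q̇ = [0.1899, 0.9442, 0.0290, -1.2392, 0.4649, 0.6070]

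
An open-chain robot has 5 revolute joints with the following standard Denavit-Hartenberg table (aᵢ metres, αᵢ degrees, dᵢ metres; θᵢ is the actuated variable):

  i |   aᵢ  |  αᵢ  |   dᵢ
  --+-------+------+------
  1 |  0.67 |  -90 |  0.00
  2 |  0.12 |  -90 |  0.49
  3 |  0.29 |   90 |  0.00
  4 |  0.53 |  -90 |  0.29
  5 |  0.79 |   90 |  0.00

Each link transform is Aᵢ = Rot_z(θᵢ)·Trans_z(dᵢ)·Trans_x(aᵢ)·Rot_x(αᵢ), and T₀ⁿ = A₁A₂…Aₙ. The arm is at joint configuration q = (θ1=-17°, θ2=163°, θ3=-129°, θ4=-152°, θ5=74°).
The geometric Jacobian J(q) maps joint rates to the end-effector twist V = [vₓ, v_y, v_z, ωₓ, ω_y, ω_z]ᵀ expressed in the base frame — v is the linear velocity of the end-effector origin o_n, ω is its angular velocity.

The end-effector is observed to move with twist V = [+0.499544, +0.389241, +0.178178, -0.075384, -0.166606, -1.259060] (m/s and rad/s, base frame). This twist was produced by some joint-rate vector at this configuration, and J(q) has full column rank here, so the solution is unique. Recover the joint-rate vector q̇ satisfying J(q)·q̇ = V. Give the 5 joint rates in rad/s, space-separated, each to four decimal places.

-0.1420 -0.8850 -0.4460 -0.7140 0.6970

o_n = [0.2280, 0.4507, -0.5456]
J₁: ẑ×o_n = [-0.4507, 0.2280, 0.0000], ω = ẑ
J2: z=[0.2924, 0.9563, 0.0000] o=[0.6407, -0.1959, 0.0000] → [-0.5217, 0.1595, 0.5838, 0.2924, 0.9563, 0.0000]
J3: z=[-0.2796, 0.0855, 0.9563] o=[0.6742, 0.3063, -0.0351] → [-0.1818, -0.5695, -0.0022, -0.2796, 0.0855, 0.9563]
J4: z=[0.5267, -0.8191, 0.2272] o=[0.9070, 0.4707, 0.0183] → [0.4664, 0.1427, -0.5668, 0.5267, -0.8191, 0.2272]
J5: z=[0.6237, 0.1908, -0.7580] o=[0.7537, -0.0535, -0.2399] → [0.3239, 0.5892, 0.4148, 0.6237, 0.1908, -0.7580]
q̇ = J⁺·V = [-0.1420, -0.8850, -0.4460, -0.7140, 0.6970]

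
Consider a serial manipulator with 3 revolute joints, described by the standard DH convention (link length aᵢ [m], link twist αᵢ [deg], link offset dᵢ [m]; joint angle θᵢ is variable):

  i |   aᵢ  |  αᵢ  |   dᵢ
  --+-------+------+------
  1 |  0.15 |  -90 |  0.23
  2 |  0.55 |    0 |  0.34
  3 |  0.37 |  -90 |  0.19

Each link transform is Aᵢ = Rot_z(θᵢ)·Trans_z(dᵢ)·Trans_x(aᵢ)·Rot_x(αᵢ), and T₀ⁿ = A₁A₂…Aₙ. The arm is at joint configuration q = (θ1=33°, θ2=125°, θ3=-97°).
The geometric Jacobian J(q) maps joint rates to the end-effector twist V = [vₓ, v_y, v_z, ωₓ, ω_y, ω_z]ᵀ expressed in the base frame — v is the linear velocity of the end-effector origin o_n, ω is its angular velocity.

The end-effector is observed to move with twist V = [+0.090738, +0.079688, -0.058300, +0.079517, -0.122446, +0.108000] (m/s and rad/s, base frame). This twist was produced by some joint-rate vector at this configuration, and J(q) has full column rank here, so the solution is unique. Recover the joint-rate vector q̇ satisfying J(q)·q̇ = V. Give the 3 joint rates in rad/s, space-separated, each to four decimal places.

0.1080 -0.3360 0.1900

o_n = [-0.1534, 0.5323, -0.3942]
J₁: ẑ×o_n = [-0.5323, -0.1534, 0.0000], ω = ẑ
J2: z=[-0.5446, 0.8387, 0.0000] o=[0.1258, 0.0817, 0.2300] → [-0.5235, -0.3400, -0.0112, -0.5446, 0.8387, 0.0000]
J3: z=[-0.5446, 0.8387, 0.0000] o=[-0.3239, 0.1950, -0.2205] → [-0.1457, -0.0946, -0.3267, -0.5446, 0.8387, 0.0000]
q̇ = J⁺·V = [0.1080, -0.3360, 0.1900]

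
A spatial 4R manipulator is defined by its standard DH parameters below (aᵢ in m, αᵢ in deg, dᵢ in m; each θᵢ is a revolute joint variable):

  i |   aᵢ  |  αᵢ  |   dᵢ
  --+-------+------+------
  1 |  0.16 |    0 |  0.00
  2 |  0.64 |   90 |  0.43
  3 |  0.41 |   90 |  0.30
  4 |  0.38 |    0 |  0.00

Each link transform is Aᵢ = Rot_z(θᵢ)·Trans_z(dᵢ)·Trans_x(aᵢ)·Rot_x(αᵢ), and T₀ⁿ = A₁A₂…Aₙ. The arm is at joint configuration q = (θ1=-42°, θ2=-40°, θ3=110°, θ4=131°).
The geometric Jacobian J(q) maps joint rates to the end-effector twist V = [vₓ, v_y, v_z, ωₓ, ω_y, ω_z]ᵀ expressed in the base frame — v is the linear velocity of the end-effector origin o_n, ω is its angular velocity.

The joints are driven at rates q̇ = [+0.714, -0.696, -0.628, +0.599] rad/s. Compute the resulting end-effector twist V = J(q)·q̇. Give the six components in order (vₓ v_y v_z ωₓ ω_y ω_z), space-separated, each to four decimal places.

0.2576 -0.0554 -0.1269 0.7002 -0.4700 0.2229

o_n = [-0.3808, -0.7681, 0.5810]
J₁: ẑ×o_n = [0.7681, -0.3808, 0.0000], ω = ẑ
J2: z=[0.0000, 0.0000, 1.0000] o=[0.1189, -0.1071, 0.0000] → [0.6610, -0.4997, 0.0000, 0.0000, 0.0000, 1.0000]
J3: z=[-0.9903, -0.1392, 0.0000] o=[0.2080, -0.7408, 0.4300] → [-0.0210, 0.1495, -0.0550, -0.9903, -0.1392, 0.0000]
J4: z=[0.1308, -0.9305, 0.3420] o=[-0.1086, -0.6437, 0.8153] → [0.2605, -0.0624, -0.2695, 0.1308, -0.9305, 0.3420]
V = J·q̇ = [0.2576, -0.0554, -0.1269, 0.7002, -0.4700, 0.2229]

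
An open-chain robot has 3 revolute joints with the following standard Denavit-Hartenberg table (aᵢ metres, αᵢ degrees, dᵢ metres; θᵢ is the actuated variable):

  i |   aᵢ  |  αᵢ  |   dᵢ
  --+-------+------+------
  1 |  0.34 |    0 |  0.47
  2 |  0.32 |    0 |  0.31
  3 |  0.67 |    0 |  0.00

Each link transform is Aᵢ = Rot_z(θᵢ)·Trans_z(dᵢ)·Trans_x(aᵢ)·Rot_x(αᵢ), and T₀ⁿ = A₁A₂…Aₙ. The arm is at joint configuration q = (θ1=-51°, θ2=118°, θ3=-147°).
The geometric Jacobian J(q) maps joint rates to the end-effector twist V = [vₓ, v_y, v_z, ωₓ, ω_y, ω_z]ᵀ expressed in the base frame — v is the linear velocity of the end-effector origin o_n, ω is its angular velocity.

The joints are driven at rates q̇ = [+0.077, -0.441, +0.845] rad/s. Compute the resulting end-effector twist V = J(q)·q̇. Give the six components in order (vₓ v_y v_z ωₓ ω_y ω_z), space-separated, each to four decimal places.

0.4449 0.0269 0.0000 0.0000 0.0000 0.4810

o_n = [0.4553, -0.6295, 0.7800]
J₁: ẑ×o_n = [0.6295, 0.4553, -0.0000], ω = ẑ
J2: z=[0.0000, 0.0000, 1.0000] o=[0.2140, -0.2642, 0.4700] → [0.3653, 0.2414, -0.0000, 0.0000, 0.0000, 1.0000]
J3: z=[0.0000, 0.0000, 1.0000] o=[0.3390, 0.0303, 0.7800] → [0.6598, 0.1163, -0.0000, 0.0000, 0.0000, 1.0000]
V = J·q̇ = [0.4449, 0.0269, 0.0000, 0.0000, 0.0000, 0.4810]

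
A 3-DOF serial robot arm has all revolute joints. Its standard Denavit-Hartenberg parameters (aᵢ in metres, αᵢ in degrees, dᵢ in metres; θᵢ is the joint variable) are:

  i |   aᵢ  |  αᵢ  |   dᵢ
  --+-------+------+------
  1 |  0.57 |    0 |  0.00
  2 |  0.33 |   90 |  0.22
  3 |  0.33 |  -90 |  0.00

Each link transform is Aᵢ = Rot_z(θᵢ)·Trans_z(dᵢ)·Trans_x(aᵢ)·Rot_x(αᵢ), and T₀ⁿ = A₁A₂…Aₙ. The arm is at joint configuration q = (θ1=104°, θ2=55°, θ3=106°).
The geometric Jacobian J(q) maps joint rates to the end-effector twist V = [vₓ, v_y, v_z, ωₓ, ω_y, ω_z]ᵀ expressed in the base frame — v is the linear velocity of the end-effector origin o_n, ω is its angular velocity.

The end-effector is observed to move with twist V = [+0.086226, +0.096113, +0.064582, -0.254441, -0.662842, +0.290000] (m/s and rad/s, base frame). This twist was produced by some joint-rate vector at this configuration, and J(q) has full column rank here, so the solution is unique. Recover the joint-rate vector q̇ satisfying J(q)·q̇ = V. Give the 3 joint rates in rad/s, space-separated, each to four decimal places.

-0.5810 0.8710 -0.7100

o_n = [-0.3611, 0.6387, 0.5372]
J₁: ẑ×o_n = [-0.6387, -0.3611, 0.0000], ω = ẑ
J2: z=[0.0000, 0.0000, 1.0000] o=[-0.1379, 0.5531, 0.0000] → [-0.0857, -0.2232, 0.0000, 0.0000, 0.0000, 1.0000]
J3: z=[0.3584, 0.9336, 0.0000] o=[-0.4460, 0.6713, 0.2200] → [0.2961, -0.1137, -0.0910, 0.3584, 0.9336, 0.0000]
q̇ = J⁺·V = [-0.5810, 0.8710, -0.7100]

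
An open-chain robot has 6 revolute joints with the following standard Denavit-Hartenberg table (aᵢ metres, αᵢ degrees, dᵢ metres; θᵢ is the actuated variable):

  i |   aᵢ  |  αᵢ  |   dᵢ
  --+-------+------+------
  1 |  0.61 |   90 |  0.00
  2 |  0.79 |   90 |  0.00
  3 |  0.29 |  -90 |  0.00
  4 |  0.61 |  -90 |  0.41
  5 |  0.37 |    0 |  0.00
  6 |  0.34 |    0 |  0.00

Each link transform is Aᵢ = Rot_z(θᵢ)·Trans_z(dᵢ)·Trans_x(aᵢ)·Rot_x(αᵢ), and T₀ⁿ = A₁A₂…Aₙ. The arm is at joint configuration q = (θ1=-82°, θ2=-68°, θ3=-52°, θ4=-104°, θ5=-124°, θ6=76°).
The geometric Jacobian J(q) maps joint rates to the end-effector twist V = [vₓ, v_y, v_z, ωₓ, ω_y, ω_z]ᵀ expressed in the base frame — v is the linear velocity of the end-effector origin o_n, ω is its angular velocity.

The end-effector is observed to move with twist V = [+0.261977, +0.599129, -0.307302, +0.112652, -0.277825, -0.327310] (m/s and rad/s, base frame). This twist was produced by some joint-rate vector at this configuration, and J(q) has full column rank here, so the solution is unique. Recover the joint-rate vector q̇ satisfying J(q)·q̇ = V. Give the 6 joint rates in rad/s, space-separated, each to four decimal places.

o_n = [-0.3924, -0.7181, -1.7484]
J₁: ẑ×o_n = [0.7181, -0.3924, 0.0000], ω = ẑ
J2: z=[-0.9903, -0.1392, 0.0000] o=[0.0849, -0.6041, 0.0000] → [0.2433, -1.7314, 0.0465, -0.9903, -0.1392, 0.0000]
J3: z=[-0.1290, 0.9182, -0.3746] o=[0.1261, -0.8971, -0.7325] → [-0.8657, 0.0631, 0.4530, -0.1290, 0.9182, -0.3746]
J4: z=[-0.5686, -0.3780, -0.7306] o=[0.3617, -0.9316, -0.8980] → [0.4774, 0.0674, -0.4064, -0.5686, -0.3780, -0.7306]
J5: z=[0.7571, 0.1069, -0.6445] o=[-0.0677, -0.5256, -1.3351] → [-0.1683, 0.5222, -0.1110, 0.7571, 0.1069, -0.6445]
J6: z=[0.7571, 0.1069, -0.6445] o=[-0.1755, -0.8318, -1.5125] → [0.0481, 0.3184, 0.1093, 0.7571, 0.1069, -0.6445]
q̇ = J⁺·V = [0.0030, -0.3000, -0.1650, 0.4670, 0.1700, -0.0910]

0.0030 -0.3000 -0.1650 0.4670 0.1700 -0.0910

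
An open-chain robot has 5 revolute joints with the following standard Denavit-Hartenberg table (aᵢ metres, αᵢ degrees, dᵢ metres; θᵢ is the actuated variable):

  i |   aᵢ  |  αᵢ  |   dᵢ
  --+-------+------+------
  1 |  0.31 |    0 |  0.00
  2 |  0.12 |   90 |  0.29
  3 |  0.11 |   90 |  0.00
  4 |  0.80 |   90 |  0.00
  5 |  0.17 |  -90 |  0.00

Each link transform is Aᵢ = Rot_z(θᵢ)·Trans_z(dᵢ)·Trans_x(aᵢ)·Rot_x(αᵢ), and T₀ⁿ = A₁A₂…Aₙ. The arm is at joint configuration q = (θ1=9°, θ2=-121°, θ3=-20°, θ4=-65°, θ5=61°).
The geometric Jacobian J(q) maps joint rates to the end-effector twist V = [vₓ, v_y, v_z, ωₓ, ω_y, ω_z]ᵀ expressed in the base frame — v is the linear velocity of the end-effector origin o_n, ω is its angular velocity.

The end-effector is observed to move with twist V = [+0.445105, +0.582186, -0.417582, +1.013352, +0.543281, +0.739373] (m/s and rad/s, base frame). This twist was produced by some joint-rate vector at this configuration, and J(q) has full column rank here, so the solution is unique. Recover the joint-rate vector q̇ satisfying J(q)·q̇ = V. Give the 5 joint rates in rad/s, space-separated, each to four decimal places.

o_n = [0.8518, -0.7360, -0.0149]
J₁: ẑ×o_n = [0.7360, 0.8518, -0.0000], ω = ẑ
J2: z=[0.0000, 0.0000, 1.0000] o=[0.3062, 0.0485, 0.0000] → [0.7845, 0.5456, -0.0000, 0.0000, 0.0000, 1.0000]
J3: z=[-0.9272, 0.3746, 0.0000] o=[0.2612, -0.0628, 0.2900] → [-0.1142, -0.2827, 0.4029, -0.9272, 0.3746, 0.0000]
J4: z=[0.1281, 0.3171, -0.9397] o=[0.2225, -0.1586, 0.2524] → [-0.6273, -0.5571, -0.2735, 0.1281, 0.3171, -0.9397]
J5: z=[0.7109, 0.6313, 0.3100] o=[0.7757, -0.7248, 0.1367] → [-0.0923, 0.1314, -0.0560, 0.7109, 0.6313, 0.3100]
q̇ = J⁺·V = [0.3910, 0.8250, -0.4250, 0.7500, 0.7360]

0.3910 0.8250 -0.4250 0.7500 0.7360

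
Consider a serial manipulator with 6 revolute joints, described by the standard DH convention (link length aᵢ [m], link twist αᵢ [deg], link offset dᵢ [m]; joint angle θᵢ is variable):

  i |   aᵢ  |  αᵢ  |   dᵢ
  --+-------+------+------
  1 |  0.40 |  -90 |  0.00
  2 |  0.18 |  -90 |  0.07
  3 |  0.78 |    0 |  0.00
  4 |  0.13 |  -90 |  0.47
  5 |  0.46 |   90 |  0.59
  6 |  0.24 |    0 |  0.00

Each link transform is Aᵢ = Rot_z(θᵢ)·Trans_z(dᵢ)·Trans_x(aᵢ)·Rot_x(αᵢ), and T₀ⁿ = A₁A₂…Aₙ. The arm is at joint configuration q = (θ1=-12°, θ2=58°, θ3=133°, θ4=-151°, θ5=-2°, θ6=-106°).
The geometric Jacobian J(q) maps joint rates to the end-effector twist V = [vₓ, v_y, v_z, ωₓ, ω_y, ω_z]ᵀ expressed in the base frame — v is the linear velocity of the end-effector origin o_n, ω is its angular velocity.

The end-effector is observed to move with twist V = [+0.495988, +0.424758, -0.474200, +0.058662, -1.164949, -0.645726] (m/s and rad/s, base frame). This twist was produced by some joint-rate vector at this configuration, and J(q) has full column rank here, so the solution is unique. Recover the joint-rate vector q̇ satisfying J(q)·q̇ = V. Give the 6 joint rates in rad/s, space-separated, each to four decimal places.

-0.5580 -0.3030 -0.4570 -0.6950 0.8560 0.9450

o_n = [-0.0182, -0.6917, -0.4743]
J₁: ẑ×o_n = [0.6917, -0.0182, 0.0000], ω = ẑ
J2: z=[0.2079, 0.9781, 0.0000] o=[0.3913, -0.0832, 0.0000] → [-0.4640, 0.0986, 0.2740, 0.2079, 0.9781, 0.0000]
J3: z=[-0.8295, 0.1763, -0.5299] o=[0.4991, -0.0345, -0.1526] → [-0.4050, 0.0073, 0.6363, -0.8295, 0.1763, -0.5299]
J4: z=[-0.8295, 0.1763, -0.5299] o=[0.1048, -0.5339, 0.2985] → [-0.2199, -0.5759, 0.1526, -0.8295, 0.1763, -0.5299]
J5: z=[-0.0376, -0.9643, -0.2621] o=[-0.2127, -0.4254, -0.0554] → [0.3342, -0.0667, 0.1975, -0.0376, -0.9643, -0.2621]
J6: z=[-0.8485, 0.1693, -0.5014] o=[0.0080, -0.9007, -0.5893] → [0.1243, 0.1107, -0.1729, -0.8485, 0.1693, -0.5014]
q̇ = J⁺·V = [-0.5580, -0.3030, -0.4570, -0.6950, 0.8560, 0.9450]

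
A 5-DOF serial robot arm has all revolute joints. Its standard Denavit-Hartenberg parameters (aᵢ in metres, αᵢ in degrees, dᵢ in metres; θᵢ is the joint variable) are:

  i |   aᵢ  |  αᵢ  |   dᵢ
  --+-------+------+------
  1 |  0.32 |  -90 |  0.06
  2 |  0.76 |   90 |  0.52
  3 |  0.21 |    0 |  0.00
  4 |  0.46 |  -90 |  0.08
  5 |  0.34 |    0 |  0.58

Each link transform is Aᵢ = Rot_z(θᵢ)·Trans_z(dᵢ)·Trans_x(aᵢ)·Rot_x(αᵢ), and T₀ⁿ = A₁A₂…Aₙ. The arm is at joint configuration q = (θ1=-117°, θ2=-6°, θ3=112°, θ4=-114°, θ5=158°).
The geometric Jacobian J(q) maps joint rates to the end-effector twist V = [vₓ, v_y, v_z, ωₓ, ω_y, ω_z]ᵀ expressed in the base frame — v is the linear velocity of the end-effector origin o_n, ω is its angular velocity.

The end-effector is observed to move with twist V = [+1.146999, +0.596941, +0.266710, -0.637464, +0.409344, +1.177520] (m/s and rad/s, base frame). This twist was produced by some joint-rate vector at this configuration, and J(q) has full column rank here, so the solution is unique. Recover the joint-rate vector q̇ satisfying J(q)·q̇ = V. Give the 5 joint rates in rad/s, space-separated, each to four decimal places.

0.5580 -0.4630 0.0200 0.6040 -0.2910

o_n = [0.6192, -1.6247, 0.1013]
J₁: ẑ×o_n = [1.6247, 0.6192, -0.0000], ω = ẑ
J2: z=[0.8910, -0.4540, 0.0000] o=[-0.1453, -0.2851, 0.0600] → [-0.0188, -0.0368, -0.8466, 0.8910, -0.4540, 0.0000]
J3: z=[0.0475, 0.0931, 0.9945] o=[-0.0251, -1.1947, 0.1394] → [0.4242, 0.6425, -0.0804, 0.0475, 0.0931, 0.9945]
J4: z=[0.0475, 0.0931, 0.9945] o=[0.1839, -1.2133, 0.1312] → [0.4064, 0.4343, -0.0601, 0.0475, 0.0931, 0.9945]
J5: z=[0.8747, -0.4846, 0.0036] o=[-0.0342, -1.6060, 0.2588] → [0.0764, 0.1401, 0.3002, 0.8747, -0.4846, 0.0036]
q̇ = J⁺·V = [0.5580, -0.4630, 0.0200, 0.6040, -0.2910]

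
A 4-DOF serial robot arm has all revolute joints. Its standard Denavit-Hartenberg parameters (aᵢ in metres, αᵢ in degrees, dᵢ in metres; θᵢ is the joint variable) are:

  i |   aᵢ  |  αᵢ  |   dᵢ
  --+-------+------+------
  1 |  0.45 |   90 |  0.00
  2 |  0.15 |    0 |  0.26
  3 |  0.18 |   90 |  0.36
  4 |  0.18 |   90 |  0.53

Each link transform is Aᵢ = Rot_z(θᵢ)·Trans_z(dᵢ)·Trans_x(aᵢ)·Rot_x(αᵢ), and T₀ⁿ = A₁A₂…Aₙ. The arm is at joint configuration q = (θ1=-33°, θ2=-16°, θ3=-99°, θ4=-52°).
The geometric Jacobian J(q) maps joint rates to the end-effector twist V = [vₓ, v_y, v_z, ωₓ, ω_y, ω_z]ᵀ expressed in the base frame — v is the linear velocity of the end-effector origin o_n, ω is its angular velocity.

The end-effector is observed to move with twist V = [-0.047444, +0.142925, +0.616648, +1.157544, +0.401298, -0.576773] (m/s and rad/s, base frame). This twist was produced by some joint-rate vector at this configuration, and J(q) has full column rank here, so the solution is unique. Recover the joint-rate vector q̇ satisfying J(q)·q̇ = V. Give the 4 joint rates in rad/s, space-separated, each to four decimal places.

-0.2260 -0.5090 -0.4580 -0.8300

o_n = [-0.2680, -0.3961, -0.0809]
J₁: ẑ×o_n = [0.3961, -0.2680, 0.0000], ω = ẑ
J2: z=[-0.5446, -0.8387, 0.0000] o=[0.3774, -0.2451, 0.0000] → [0.0679, -0.0441, -0.4591, -0.5446, -0.8387, 0.0000]
J3: z=[-0.5446, -0.8387, 0.0000] o=[0.3567, -0.5417, -0.0413] → [0.0332, -0.0216, -0.6032, -0.5446, -0.8387, 0.0000]
J4: z=[-0.7601, 0.4936, 0.4226] o=[0.0969, -0.8022, -0.2045] → [-0.1106, -0.0603, -0.1286, -0.7601, 0.4936, 0.4226]
q̇ = J⁺·V = [-0.2260, -0.5090, -0.4580, -0.8300]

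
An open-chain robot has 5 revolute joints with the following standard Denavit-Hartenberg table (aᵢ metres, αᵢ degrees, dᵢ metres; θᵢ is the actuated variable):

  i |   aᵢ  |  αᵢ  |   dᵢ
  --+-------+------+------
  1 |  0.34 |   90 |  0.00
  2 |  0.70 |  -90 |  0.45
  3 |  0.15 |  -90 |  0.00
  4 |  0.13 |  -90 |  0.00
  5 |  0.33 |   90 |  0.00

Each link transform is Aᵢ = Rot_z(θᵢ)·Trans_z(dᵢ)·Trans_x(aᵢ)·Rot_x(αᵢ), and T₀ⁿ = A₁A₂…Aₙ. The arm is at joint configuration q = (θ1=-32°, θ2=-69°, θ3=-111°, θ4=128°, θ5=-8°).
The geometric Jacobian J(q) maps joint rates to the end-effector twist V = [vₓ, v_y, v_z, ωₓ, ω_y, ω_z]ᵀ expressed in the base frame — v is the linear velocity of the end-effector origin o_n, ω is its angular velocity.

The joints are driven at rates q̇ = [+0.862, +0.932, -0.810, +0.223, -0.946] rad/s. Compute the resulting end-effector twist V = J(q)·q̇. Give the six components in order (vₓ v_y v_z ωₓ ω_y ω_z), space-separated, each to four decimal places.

o_n = [0.0612, -0.4438, -0.8664]
J₁: ẑ×o_n = [0.4438, 0.0612, -0.0000], ω = ẑ
J2: z=[-0.5299, -0.8480, 0.0000] o=[0.2883, -0.1802, 0.0000] → [0.7348, -0.4591, -0.0530, -0.5299, -0.8480, 0.0000]
J3: z=[0.7917, -0.4947, 0.3584] o=[0.2626, -0.6947, -0.6535] → [0.0154, 0.0964, 0.0990, 0.7917, -0.4947, 0.3584]
J4: z=[0.0938, -0.4812, -0.8716] o=[0.1721, -0.8033, -0.6033] → [0.4399, 0.1214, -0.0196, 0.0938, -0.4812, -0.8716]
J5: z=[0.9631, 0.2657, -0.0430] o=[0.1393, -0.6947, -0.6668] → [-0.0422, 0.1956, 0.2624, 0.9631, 0.2657, -0.0430]
V = J·q̇ = [1.1929, -0.6113, -0.3822, -2.0254, -0.7483, 0.4180]

1.1929 -0.6113 -0.3822 -2.0254 -0.7483 0.4180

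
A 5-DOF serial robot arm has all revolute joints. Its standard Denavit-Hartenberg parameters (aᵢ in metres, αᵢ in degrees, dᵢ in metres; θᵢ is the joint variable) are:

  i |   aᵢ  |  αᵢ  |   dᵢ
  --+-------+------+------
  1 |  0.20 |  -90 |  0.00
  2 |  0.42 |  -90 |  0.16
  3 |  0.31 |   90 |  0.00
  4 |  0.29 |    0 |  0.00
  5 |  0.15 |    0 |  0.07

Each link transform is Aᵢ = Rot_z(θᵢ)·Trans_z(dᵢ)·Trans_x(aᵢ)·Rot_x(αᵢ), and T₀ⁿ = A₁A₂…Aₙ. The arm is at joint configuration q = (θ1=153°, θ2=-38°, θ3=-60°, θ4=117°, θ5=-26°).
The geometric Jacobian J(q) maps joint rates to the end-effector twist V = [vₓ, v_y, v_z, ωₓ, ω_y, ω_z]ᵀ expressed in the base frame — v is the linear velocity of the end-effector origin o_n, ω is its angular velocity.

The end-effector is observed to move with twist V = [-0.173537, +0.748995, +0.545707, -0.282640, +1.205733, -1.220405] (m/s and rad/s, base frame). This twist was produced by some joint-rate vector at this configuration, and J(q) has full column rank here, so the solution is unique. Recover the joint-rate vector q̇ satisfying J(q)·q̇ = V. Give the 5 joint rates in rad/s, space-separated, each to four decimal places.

-0.8220 -0.7240 0.8060 -0.1630 -0.2810

o_n = [-0.8739, 0.0556, -0.0465]
J₁: ẑ×o_n = [-0.0556, -0.8739, 0.0000], ω = ẑ
J2: z=[-0.4540, -0.8910, 0.0000] o=[-0.1782, 0.0908, 0.0000] → [0.0414, -0.0211, -0.6038, -0.4540, -0.8910, 0.0000]
J3: z=[-0.5486, 0.2795, -0.7880] o=[-0.5457, 0.0985, 0.2586] → [-0.1191, 0.0912, 0.1152, -0.5486, 0.2795, -0.7880]
J4: z=[0.3811, -0.7553, -0.5332] o=[-0.7764, -0.0853, 0.3540] → [0.3776, 0.2045, -0.0199, 0.3811, -0.7553, -0.5332]
J5: z=[0.3811, -0.7553, -0.5332] o=[-0.8202, 0.0650, 0.1099] → [0.1131, 0.0882, -0.0441, 0.3811, -0.7553, -0.5332]
q̇ = J⁺·V = [-0.8220, -0.7240, 0.8060, -0.1630, -0.2810]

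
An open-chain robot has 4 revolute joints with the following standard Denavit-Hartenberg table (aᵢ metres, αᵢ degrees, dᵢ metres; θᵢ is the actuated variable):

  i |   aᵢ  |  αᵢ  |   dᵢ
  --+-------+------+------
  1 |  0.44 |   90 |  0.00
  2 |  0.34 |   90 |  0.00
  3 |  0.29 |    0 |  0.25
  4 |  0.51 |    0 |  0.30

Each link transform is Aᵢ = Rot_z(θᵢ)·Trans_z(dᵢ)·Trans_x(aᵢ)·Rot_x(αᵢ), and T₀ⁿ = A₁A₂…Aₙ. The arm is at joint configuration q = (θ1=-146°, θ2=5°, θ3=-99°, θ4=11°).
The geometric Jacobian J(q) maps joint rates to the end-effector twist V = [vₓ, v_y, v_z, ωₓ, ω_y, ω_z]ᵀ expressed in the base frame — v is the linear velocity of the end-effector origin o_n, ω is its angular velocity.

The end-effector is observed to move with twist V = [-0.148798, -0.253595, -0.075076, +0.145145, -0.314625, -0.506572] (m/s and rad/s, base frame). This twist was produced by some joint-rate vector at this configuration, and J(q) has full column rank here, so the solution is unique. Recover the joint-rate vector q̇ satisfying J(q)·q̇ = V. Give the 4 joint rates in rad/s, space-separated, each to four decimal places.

o_n = [-0.2174, -1.1069, -0.5207]
J₁: ẑ×o_n = [1.1069, -0.2174, 0.0000], ω = ẑ
J2: z=[-0.5592, 0.8290, 0.0000] o=[-0.3648, -0.2460, 0.0000] → [-0.4317, -0.2912, 0.3592, -0.5592, 0.8290, 0.0000]
J3: z=[-0.0723, -0.0487, -0.9962] o=[-0.6456, -0.4354, 0.0296] → [-0.6421, -0.4663, 0.0694, -0.0723, -0.0487, -0.9962]
J4: z=[-0.0723, -0.0487, -0.9962] o=[-0.4660, -0.6598, -0.2234] → [-0.4309, -0.2692, 0.0444, -0.0723, -0.0487, -0.9962]
q̇ = J⁺·V = [0.1290, -0.3420, 0.7780, -0.1400]

0.1290 -0.3420 0.7780 -0.1400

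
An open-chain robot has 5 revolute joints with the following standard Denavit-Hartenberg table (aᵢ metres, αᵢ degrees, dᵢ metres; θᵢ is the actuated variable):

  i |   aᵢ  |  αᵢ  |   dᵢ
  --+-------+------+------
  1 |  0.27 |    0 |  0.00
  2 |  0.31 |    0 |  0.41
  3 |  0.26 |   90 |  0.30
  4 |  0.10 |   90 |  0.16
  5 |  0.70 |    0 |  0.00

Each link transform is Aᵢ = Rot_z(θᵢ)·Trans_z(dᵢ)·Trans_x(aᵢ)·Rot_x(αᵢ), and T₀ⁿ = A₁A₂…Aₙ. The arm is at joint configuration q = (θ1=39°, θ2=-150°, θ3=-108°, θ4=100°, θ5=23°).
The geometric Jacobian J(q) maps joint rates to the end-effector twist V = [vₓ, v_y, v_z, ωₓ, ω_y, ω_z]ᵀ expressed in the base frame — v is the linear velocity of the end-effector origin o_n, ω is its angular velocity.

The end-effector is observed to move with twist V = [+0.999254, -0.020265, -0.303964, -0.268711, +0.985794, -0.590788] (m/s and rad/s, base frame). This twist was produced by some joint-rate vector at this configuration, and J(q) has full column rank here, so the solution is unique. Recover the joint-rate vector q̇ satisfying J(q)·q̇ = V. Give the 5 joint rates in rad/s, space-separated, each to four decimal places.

o_n = [0.2699, 0.2997, 1.4430]
J₁: ẑ×o_n = [-0.2997, 0.2699, 0.0000], ω = ẑ
J2: z=[0.0000, 0.0000, 1.0000] o=[0.2098, 0.1699, 0.0000] → [-0.1298, 0.0601, 0.0000, 0.0000, 0.0000, 1.0000]
J3: z=[0.0000, 0.0000, 1.0000] o=[0.0987, -0.1195, 0.4100] → [-0.4192, 0.1712, 0.0000, 0.0000, 0.0000, 1.0000]
J4: z=[0.6293, 0.7771, 0.0000] o=[-0.1033, 0.0441, 0.7100] → [0.5697, -0.4613, -0.1293, 0.6293, 0.7771, 0.0000]
J5: z=[-0.7653, 0.6198, 0.1736] o=[0.0109, 0.1575, 0.8085] → [0.3686, 0.5306, -0.2694, -0.7653, 0.6198, 0.1736]
q̇ = J⁺·V = [-0.3470, 0.2810, -0.6710, 0.5970, 0.8420]

-0.3470 0.2810 -0.6710 0.5970 0.8420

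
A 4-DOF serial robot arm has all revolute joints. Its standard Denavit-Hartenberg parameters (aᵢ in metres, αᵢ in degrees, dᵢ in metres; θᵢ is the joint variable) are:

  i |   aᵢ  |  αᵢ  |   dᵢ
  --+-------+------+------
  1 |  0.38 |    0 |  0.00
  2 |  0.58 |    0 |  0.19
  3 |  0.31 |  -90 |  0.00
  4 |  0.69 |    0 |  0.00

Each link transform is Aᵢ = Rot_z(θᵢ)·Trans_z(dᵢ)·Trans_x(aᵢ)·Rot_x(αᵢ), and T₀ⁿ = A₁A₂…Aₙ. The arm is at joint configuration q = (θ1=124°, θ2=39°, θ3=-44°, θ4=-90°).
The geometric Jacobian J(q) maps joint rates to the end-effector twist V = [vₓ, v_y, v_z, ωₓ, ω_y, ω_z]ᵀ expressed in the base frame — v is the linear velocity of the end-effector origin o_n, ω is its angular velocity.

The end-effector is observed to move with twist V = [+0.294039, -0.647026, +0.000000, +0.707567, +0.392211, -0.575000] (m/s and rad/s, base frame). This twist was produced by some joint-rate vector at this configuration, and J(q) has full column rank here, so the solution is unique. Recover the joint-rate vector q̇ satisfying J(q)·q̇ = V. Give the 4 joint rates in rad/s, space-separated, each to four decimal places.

o_n = [-0.9174, 0.7557, 0.8800]
J₁: ẑ×o_n = [-0.7557, -0.9174, 0.0000], ω = ẑ
J2: z=[0.0000, 0.0000, 1.0000] o=[-0.2125, 0.3150, 0.0000] → [-0.4407, -0.7049, 0.0000, 0.0000, 0.0000, 1.0000]
J3: z=[0.0000, 0.0000, 1.0000] o=[-0.7672, 0.4846, 0.1900] → [-0.2711, -0.1503, 0.0000, 0.0000, 0.0000, 1.0000]
J4: z=[-0.8746, -0.4848, 0.0000] o=[-0.9174, 0.7557, 0.1900] → [-0.3345, 0.6035, -0.0000, -0.8746, -0.4848, 0.0000]
q̇ = J⁺·V = [0.2300, 0.1240, -0.9290, -0.8090]

0.2300 0.1240 -0.9290 -0.8090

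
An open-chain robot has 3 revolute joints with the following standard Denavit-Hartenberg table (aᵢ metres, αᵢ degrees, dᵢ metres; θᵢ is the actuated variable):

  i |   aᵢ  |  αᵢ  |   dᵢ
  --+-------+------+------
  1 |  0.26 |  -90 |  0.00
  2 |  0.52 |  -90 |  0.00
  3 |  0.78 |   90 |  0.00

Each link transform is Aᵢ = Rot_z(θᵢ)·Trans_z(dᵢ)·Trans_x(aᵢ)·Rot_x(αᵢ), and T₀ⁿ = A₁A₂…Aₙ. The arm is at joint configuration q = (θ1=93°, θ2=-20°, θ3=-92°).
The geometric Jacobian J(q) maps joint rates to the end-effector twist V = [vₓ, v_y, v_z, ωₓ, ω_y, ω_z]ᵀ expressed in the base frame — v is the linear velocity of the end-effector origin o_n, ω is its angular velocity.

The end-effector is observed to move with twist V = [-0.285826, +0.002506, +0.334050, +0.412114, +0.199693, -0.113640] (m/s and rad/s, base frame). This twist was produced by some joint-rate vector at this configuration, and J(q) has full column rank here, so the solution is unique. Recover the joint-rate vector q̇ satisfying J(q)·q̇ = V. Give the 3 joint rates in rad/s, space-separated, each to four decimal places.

o_n = [-0.8163, 0.6813, 0.1685]
J₁: ẑ×o_n = [-0.6813, -0.8163, 0.0000], ω = ẑ
J2: z=[-0.9986, -0.0523, 0.0000] o=[-0.0136, 0.2596, 0.0000] → [-0.0088, 0.1683, -0.4631, -0.9986, -0.0523, 0.0000]
J3: z=[-0.0179, 0.3416, -0.9397] o=[-0.0392, 0.7476, 0.1779] → [-0.0655, 0.7301, 0.2666, -0.0179, 0.3416, -0.9397]
q̇ = J⁺·V = [0.3750, -0.4220, 0.5200]

0.3750 -0.4220 0.5200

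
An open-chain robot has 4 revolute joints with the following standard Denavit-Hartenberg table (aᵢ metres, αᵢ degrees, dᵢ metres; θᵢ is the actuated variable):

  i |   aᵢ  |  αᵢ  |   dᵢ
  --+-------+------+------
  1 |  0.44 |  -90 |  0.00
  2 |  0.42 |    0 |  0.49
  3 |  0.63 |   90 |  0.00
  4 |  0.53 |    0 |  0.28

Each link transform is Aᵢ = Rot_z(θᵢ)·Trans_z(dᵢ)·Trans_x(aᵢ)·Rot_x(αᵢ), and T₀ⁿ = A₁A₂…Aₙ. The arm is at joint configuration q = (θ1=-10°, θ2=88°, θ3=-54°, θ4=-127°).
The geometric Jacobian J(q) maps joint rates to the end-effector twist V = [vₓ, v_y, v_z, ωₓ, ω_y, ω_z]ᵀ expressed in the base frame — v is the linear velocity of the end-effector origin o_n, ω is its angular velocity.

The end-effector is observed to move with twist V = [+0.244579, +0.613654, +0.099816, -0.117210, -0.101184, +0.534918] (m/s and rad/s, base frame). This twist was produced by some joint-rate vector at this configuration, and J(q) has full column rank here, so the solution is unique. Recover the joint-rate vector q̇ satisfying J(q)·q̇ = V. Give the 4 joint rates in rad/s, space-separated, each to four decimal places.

0.6800 -0.5910 0.4710 -0.1750

o_n = [0.8675, -0.0852, -0.3615]
J₁: ẑ×o_n = [0.0852, 0.8675, -0.0000], ω = ẑ
J2: z=[0.1736, 0.9848, 0.0000] o=[0.4333, -0.0764, 0.0000] → [-0.3561, 0.0628, -0.4291, 0.1736, 0.9848, 0.0000]
J3: z=[0.1736, 0.9848, 0.0000] o=[0.5328, 0.4036, -0.4197] → [0.0573, -0.0101, -0.4144, 0.1736, 0.9848, 0.0000]
J4: z=[0.5507, -0.0971, 0.8290] o=[1.0472, 0.3129, -0.7720] → [0.2902, -0.3751, -0.2367, 0.5507, -0.0971, 0.8290]
q̇ = J⁺·V = [0.6800, -0.5910, 0.4710, -0.1750]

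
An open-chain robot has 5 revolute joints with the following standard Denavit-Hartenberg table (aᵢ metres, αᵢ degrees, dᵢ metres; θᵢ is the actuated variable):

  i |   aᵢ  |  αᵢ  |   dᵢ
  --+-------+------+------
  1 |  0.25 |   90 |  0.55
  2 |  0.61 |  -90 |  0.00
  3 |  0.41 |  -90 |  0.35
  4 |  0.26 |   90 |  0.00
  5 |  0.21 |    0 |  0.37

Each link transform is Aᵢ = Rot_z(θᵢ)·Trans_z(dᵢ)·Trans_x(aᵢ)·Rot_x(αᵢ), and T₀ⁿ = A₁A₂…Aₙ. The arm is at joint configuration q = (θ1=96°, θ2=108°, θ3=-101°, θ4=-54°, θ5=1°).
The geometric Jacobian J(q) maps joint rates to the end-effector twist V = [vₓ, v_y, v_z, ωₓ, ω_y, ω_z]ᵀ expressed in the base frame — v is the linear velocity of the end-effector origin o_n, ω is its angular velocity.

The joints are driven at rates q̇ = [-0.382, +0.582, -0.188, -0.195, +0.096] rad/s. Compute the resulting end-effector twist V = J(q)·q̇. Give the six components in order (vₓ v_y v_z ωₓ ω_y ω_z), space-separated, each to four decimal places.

o_n = [0.4639, -0.7739, 0.7705]
J₁: ẑ×o_n = [0.7739, 0.4639, -0.0000], ω = ẑ
J2: z=[0.9945, 0.1045, 0.0000] o=[-0.0261, 0.2486, 0.5500] → [0.0230, -0.2193, -1.0681, 0.9945, 0.1045, 0.0000]
J3: z=[0.0994, -0.9458, -0.3090] o=[-0.0064, 0.0612, 1.1301] → [0.0821, -0.1096, 0.3619, 0.0994, -0.9458, -0.3090]
J4: z=[0.2215, -0.2817, 0.9336] o=[0.4261, -0.2038, 0.9476] → [0.5821, 0.0745, -0.1156, 0.2215, -0.2817, 0.9336]
J5: z=[-0.7264, -0.6864, -0.0348] o=[0.5953, -0.3781, 0.8549] → [0.0441, -0.0567, 0.1973, -0.7264, -0.6864, -0.0348]
V = J·q̇ = [-0.4069, -0.3042, -0.6482, 0.4472, 0.2277, -0.5093]

-0.4069 -0.3042 -0.6482 0.4472 0.2277 -0.5093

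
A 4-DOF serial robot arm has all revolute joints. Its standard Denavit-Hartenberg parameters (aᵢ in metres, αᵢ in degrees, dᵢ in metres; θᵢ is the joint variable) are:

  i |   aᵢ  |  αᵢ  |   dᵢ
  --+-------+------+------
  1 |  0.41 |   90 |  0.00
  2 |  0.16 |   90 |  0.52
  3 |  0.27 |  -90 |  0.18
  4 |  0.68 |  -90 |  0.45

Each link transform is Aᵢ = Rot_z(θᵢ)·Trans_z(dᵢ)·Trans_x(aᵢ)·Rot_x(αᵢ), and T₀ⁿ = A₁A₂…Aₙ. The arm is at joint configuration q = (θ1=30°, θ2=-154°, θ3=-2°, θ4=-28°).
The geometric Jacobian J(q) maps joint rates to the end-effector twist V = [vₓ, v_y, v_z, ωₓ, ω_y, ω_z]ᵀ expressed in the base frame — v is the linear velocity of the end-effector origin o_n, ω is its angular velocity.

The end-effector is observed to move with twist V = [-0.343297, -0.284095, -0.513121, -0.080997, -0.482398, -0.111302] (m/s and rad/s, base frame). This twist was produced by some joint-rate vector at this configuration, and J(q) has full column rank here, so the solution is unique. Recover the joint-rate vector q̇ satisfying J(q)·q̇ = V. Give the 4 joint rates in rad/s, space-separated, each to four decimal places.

o_n = [-0.1786, -1.1878, -0.0096]
J₁: ẑ×o_n = [1.1878, -0.1786, 0.0000], ω = ẑ
J2: z=[0.5000, -0.8660, 0.0000] o=[0.3551, 0.2050, 0.0000] → [0.0083, 0.0048, -1.1586, 0.5000, -0.8660, 0.0000]
J3: z=[-0.3796, -0.2192, 0.8988] o=[0.4905, -0.3172, -0.0701] → [0.7692, -0.5785, 0.1838, -0.3796, -0.2192, 0.8988]
J4: z=[0.4725, -0.8812, -0.0153] o=[0.2074, -0.4698, -0.0266] → [-0.0260, -0.0021, -0.6795, 0.4725, -0.8812, -0.0153]
q̇ = J⁺·V = [-0.7850, 0.8210, 0.7420, -0.4440]

-0.7850 0.8210 0.7420 -0.4440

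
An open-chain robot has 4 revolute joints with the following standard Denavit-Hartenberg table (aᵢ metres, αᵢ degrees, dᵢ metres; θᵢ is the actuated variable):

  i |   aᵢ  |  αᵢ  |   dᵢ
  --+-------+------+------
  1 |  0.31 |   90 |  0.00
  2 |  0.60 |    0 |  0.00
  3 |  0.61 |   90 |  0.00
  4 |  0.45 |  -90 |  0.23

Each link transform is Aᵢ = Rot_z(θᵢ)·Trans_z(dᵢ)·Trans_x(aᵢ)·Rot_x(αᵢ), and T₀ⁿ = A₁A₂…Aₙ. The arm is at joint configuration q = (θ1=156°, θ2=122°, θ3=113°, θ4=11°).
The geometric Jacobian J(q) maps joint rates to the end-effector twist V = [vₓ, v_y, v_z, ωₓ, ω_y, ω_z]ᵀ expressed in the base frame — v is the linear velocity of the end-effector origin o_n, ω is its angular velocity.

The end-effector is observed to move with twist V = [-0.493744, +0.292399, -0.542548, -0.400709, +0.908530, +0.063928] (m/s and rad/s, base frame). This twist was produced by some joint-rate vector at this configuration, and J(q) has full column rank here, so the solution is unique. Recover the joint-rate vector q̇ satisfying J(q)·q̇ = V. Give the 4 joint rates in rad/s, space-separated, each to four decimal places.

0.5790 -0.1530 0.8200 -0.8980

o_n = [0.7654, -0.2468, -0.2208]
J₁: ẑ×o_n = [0.2468, 0.7654, -0.0000], ω = ẑ
J2: z=[0.4067, 0.9135, 0.0000] o=[-0.2832, 0.1261, 0.0000] → [-0.2017, 0.0898, -1.1096, 0.4067, 0.9135, 0.0000]
J3: z=[0.4067, 0.9135, 0.0000] o=[0.0073, -0.0032, 0.5088] → [-0.6665, 0.2968, -0.7917, 0.4067, 0.9135, 0.0000]
J4: z=[0.7483, -0.3332, 0.5736] o=[0.3269, -0.1455, 0.0091] → [0.1347, 0.4236, 0.0703, 0.7483, -0.3332, 0.5736]
q̇ = J⁺·V = [0.5790, -0.1530, 0.8200, -0.8980]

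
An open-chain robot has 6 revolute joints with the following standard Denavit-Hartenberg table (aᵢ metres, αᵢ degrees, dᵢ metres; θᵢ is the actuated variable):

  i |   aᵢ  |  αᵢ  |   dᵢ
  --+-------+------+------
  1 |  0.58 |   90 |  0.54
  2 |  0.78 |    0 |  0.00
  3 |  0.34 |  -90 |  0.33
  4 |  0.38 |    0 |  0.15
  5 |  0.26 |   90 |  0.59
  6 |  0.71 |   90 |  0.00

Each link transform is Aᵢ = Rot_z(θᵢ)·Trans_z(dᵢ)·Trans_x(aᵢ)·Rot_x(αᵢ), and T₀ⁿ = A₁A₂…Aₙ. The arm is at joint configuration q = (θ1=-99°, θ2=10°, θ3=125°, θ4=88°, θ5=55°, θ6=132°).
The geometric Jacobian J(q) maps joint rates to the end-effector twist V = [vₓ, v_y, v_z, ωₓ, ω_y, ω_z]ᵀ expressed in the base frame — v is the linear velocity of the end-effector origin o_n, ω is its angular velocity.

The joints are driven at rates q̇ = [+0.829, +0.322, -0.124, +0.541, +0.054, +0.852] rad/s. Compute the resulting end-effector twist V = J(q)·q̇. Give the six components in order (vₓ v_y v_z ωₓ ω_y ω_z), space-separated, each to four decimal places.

o_n = [-0.0913, -0.0671, 0.1503]
J₁: ẑ×o_n = [0.0671, -0.0913, 0.0000], ω = ẑ
J2: z=[-0.9877, 0.1564, 0.0000] o=[-0.0907, -0.5729, 0.5400] → [-0.0610, -0.3849, -0.4995, -0.9877, 0.1564, 0.0000]
J3: z=[-0.9877, 0.1564, 0.0000] o=[-0.2109, -1.3316, 0.6754] → [-0.0821, -0.5186, -1.2676, -0.9877, 0.1564, 0.0000]
J4: z=[0.1106, 0.6984, -0.7071] o=[-0.4992, -1.0425, 0.9159] → [0.1551, -0.2038, -0.1770, 0.1106, 0.6984, -0.7071]
J5: z=[0.1106, 0.6984, -0.7071] o=[-0.1061, -0.9879, 0.8192] → [0.1840, 0.0635, 0.0915, 0.1106, 0.6984, -0.7071]
J6: z=[0.8554, 0.2954, 0.4255] o=[0.0908, -0.7453, 0.2552] → [-0.3196, 0.0122, 0.6339, 0.8554, 0.2954, 0.4255]
V = J·q̇ = [-0.1323, -0.2317, 0.4456, 0.5990, 0.6982, 0.7708]

-0.1323 -0.2317 0.4456 0.5990 0.6982 0.7708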